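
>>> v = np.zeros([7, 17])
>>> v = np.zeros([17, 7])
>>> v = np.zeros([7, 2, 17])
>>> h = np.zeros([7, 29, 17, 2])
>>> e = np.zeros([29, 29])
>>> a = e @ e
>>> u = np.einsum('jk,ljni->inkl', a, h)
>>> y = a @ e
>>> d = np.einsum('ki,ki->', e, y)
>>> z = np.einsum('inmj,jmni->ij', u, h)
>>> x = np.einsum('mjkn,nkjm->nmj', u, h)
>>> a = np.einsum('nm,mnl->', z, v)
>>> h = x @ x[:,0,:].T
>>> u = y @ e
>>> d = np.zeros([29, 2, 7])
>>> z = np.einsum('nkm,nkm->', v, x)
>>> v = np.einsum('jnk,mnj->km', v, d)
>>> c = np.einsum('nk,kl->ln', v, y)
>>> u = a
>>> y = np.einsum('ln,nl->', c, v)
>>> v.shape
(17, 29)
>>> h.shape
(7, 2, 7)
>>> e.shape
(29, 29)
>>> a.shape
()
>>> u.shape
()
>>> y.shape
()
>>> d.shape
(29, 2, 7)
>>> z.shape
()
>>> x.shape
(7, 2, 17)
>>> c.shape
(29, 17)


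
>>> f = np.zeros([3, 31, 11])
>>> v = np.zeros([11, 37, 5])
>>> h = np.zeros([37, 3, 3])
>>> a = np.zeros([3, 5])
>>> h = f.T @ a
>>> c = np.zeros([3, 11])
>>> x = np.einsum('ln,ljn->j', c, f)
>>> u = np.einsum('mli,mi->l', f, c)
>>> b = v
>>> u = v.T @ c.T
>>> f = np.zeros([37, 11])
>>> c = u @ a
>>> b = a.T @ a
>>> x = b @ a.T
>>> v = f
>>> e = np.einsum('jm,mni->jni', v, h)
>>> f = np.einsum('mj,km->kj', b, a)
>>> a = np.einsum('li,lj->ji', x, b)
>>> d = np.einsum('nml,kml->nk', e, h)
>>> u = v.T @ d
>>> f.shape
(3, 5)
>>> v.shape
(37, 11)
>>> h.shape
(11, 31, 5)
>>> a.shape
(5, 3)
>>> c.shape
(5, 37, 5)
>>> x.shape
(5, 3)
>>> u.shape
(11, 11)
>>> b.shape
(5, 5)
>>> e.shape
(37, 31, 5)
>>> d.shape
(37, 11)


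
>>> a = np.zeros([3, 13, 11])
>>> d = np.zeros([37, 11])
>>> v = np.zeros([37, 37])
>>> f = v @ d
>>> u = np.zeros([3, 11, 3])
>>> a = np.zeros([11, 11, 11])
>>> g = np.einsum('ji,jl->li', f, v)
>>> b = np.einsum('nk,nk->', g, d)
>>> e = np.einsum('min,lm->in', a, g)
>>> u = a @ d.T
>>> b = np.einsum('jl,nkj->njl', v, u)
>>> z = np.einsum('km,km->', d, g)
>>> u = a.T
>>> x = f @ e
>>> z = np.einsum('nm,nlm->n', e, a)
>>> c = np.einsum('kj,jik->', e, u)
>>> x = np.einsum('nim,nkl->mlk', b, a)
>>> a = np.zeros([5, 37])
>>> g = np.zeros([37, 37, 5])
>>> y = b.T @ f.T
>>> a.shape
(5, 37)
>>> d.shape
(37, 11)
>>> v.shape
(37, 37)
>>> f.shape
(37, 11)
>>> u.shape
(11, 11, 11)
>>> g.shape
(37, 37, 5)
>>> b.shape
(11, 37, 37)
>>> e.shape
(11, 11)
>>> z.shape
(11,)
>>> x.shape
(37, 11, 11)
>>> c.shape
()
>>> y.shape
(37, 37, 37)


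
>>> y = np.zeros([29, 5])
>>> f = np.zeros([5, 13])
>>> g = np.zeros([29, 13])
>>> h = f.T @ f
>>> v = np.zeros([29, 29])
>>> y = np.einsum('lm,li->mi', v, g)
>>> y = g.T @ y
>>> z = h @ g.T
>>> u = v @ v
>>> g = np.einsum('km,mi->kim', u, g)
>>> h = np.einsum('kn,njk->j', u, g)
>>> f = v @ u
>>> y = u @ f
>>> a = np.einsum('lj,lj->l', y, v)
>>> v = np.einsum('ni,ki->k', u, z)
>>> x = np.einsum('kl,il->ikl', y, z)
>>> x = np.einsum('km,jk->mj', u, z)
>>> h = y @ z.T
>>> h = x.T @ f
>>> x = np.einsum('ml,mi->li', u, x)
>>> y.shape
(29, 29)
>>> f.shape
(29, 29)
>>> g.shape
(29, 13, 29)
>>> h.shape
(13, 29)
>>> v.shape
(13,)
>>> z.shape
(13, 29)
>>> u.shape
(29, 29)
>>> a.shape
(29,)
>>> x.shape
(29, 13)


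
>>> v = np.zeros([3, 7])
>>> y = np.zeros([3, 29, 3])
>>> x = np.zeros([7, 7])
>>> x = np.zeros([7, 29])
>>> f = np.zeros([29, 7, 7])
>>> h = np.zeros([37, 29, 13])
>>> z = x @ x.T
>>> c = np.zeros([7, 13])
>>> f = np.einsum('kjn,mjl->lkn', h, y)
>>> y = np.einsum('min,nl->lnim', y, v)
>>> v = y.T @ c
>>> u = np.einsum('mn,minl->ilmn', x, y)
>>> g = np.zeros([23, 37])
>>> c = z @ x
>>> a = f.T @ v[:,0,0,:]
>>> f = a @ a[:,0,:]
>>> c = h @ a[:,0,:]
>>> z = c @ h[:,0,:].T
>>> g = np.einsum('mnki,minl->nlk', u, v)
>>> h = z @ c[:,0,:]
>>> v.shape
(3, 29, 3, 13)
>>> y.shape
(7, 3, 29, 3)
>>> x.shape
(7, 29)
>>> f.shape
(13, 37, 13)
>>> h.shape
(37, 29, 13)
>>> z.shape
(37, 29, 37)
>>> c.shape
(37, 29, 13)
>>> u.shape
(3, 3, 7, 29)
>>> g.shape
(3, 13, 7)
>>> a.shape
(13, 37, 13)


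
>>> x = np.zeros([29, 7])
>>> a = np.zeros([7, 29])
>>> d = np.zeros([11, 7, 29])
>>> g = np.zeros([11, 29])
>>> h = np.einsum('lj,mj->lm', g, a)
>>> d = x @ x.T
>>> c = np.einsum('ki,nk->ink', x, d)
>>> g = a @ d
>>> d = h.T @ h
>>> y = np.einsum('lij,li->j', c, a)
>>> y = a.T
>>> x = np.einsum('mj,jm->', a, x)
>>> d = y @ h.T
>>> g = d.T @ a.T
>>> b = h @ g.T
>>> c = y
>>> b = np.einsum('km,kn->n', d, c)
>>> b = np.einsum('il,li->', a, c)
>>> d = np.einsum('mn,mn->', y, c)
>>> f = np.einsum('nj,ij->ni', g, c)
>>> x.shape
()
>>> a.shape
(7, 29)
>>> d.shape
()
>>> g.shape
(11, 7)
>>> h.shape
(11, 7)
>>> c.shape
(29, 7)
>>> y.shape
(29, 7)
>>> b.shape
()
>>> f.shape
(11, 29)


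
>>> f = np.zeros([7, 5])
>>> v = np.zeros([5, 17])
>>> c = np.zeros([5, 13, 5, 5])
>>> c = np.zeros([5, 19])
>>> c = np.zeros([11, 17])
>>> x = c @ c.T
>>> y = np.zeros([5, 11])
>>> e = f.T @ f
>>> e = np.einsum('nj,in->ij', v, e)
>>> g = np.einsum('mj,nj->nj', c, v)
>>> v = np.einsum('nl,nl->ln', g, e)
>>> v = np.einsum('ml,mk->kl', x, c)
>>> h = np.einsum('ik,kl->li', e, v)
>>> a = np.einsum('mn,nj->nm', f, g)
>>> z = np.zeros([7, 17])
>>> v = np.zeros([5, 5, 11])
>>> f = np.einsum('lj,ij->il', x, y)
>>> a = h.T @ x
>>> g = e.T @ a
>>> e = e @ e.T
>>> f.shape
(5, 11)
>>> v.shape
(5, 5, 11)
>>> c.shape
(11, 17)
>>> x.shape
(11, 11)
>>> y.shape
(5, 11)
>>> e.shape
(5, 5)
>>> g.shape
(17, 11)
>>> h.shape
(11, 5)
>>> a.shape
(5, 11)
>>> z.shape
(7, 17)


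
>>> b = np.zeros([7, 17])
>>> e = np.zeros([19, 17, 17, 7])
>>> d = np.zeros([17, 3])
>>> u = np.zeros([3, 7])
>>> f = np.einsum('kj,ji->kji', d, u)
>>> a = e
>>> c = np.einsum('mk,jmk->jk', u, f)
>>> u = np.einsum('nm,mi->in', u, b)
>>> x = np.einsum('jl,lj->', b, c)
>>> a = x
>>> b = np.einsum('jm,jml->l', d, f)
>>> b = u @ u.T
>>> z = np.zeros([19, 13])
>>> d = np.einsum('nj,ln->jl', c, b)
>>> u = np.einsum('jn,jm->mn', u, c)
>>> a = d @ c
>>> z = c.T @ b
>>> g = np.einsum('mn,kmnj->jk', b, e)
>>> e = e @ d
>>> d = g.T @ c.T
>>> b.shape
(17, 17)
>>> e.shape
(19, 17, 17, 17)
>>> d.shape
(19, 17)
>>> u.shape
(7, 3)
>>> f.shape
(17, 3, 7)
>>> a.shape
(7, 7)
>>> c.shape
(17, 7)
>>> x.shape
()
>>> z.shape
(7, 17)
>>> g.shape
(7, 19)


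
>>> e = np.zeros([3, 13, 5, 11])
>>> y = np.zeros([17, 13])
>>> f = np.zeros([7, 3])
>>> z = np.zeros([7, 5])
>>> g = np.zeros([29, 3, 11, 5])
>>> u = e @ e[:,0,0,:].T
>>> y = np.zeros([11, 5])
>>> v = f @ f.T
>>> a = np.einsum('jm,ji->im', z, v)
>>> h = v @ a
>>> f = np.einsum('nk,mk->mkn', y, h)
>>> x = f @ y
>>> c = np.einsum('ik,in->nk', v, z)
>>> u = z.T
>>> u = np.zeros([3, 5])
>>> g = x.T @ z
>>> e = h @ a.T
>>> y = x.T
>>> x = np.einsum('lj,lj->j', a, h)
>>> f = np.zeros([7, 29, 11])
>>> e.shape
(7, 7)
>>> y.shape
(5, 5, 7)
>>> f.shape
(7, 29, 11)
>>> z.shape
(7, 5)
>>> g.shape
(5, 5, 5)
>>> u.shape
(3, 5)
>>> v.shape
(7, 7)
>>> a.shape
(7, 5)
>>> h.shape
(7, 5)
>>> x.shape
(5,)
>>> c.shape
(5, 7)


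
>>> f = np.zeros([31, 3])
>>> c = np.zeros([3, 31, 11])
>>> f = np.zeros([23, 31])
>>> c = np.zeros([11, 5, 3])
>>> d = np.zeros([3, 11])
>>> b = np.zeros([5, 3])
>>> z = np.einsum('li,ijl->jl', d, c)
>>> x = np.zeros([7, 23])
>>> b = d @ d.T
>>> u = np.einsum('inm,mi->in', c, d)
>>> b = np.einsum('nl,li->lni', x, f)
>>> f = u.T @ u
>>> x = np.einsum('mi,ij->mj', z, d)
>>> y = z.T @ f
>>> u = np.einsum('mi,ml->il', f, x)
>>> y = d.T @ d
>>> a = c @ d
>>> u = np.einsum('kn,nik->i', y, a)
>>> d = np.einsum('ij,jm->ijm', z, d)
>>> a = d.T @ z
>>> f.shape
(5, 5)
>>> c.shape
(11, 5, 3)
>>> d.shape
(5, 3, 11)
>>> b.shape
(23, 7, 31)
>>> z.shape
(5, 3)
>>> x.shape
(5, 11)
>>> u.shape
(5,)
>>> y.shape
(11, 11)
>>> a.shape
(11, 3, 3)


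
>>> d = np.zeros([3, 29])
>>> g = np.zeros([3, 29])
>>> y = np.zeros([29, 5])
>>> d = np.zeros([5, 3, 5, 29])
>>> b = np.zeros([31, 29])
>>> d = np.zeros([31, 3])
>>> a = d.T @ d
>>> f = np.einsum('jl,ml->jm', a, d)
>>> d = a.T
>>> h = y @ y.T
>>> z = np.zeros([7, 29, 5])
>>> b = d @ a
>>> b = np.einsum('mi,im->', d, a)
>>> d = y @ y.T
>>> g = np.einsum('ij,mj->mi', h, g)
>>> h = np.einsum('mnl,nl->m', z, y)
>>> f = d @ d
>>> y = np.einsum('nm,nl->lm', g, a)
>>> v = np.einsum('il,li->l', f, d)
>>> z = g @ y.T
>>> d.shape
(29, 29)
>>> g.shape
(3, 29)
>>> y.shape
(3, 29)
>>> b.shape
()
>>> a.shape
(3, 3)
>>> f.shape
(29, 29)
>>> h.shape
(7,)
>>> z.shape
(3, 3)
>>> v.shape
(29,)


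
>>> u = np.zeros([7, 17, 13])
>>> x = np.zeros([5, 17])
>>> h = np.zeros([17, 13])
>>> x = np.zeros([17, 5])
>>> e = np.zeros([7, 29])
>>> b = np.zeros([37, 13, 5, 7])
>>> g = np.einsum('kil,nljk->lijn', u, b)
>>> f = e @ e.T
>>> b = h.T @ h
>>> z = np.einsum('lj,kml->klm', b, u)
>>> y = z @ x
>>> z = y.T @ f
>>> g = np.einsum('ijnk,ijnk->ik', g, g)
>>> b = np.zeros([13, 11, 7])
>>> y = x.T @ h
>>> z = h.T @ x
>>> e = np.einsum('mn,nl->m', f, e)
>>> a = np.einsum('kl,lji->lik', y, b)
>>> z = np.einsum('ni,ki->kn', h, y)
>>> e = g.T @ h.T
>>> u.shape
(7, 17, 13)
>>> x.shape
(17, 5)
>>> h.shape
(17, 13)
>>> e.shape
(37, 17)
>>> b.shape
(13, 11, 7)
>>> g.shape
(13, 37)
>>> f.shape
(7, 7)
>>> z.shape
(5, 17)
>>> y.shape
(5, 13)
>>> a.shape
(13, 7, 5)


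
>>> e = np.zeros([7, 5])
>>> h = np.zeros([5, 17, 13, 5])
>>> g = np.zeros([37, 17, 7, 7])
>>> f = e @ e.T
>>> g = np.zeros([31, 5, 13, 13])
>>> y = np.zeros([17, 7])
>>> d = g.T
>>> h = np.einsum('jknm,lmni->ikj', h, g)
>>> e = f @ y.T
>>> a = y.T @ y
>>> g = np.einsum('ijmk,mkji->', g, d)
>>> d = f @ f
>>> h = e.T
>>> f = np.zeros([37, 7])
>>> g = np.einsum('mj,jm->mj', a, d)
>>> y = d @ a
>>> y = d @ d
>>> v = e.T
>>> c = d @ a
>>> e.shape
(7, 17)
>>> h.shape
(17, 7)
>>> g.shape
(7, 7)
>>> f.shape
(37, 7)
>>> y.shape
(7, 7)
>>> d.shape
(7, 7)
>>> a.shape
(7, 7)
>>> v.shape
(17, 7)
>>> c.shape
(7, 7)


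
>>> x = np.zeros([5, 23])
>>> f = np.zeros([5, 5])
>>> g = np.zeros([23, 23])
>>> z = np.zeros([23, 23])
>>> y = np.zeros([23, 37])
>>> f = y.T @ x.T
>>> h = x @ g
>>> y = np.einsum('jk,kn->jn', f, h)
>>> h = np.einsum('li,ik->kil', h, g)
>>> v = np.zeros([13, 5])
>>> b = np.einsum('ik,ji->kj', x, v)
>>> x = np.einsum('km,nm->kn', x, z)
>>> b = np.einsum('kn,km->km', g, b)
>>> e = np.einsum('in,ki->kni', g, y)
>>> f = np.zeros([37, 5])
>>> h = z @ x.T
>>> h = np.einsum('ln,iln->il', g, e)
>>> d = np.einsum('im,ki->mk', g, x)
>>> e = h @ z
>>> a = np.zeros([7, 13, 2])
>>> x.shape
(5, 23)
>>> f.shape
(37, 5)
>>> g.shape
(23, 23)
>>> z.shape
(23, 23)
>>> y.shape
(37, 23)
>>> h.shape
(37, 23)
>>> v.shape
(13, 5)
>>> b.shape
(23, 13)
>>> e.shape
(37, 23)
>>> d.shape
(23, 5)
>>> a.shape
(7, 13, 2)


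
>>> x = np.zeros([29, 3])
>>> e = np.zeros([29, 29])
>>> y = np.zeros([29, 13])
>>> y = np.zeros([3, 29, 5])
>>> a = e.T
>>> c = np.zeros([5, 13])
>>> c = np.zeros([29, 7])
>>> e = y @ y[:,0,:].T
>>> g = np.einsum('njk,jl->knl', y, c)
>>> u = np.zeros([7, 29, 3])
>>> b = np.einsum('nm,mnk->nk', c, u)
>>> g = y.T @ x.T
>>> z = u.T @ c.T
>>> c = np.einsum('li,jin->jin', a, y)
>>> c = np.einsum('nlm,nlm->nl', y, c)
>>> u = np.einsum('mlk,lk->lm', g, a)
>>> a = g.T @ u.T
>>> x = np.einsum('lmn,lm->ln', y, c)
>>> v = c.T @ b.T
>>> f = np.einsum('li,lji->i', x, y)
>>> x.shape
(3, 5)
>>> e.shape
(3, 29, 3)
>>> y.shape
(3, 29, 5)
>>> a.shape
(29, 29, 29)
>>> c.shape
(3, 29)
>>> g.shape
(5, 29, 29)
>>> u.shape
(29, 5)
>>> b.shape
(29, 3)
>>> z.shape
(3, 29, 29)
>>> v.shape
(29, 29)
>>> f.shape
(5,)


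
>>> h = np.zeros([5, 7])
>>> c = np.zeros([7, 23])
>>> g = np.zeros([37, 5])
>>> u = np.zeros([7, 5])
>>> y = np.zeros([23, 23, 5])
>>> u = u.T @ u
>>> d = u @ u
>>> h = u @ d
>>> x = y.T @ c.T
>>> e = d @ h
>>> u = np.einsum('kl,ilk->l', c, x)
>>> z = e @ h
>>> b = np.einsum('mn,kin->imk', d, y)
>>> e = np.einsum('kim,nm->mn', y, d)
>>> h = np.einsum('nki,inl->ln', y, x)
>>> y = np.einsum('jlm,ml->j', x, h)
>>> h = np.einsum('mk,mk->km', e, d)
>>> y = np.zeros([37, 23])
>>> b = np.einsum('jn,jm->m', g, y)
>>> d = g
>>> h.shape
(5, 5)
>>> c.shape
(7, 23)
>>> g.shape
(37, 5)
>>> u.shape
(23,)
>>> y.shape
(37, 23)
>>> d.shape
(37, 5)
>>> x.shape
(5, 23, 7)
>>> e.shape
(5, 5)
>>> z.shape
(5, 5)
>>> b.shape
(23,)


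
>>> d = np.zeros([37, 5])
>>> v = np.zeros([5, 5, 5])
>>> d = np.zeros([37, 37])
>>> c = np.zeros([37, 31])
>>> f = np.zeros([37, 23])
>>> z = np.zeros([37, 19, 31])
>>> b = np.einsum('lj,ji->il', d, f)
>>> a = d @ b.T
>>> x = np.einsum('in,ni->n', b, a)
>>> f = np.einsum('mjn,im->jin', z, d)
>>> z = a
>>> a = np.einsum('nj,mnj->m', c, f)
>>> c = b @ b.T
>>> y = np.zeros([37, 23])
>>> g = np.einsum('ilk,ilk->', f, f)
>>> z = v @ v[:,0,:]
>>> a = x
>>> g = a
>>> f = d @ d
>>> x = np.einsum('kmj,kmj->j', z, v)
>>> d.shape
(37, 37)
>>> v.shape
(5, 5, 5)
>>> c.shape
(23, 23)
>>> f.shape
(37, 37)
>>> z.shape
(5, 5, 5)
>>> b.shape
(23, 37)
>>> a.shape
(37,)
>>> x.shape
(5,)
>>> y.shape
(37, 23)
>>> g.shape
(37,)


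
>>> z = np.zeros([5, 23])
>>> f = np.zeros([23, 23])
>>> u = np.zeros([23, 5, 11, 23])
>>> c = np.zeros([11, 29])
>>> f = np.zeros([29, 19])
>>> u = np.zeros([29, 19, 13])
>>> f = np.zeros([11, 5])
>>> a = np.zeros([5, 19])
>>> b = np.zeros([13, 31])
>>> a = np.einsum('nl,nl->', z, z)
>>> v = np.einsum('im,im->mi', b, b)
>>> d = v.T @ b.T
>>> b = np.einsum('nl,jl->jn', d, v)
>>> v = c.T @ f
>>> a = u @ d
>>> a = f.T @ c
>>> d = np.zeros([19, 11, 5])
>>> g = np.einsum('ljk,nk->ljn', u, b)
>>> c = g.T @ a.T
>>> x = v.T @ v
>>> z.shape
(5, 23)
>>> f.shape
(11, 5)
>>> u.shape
(29, 19, 13)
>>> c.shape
(31, 19, 5)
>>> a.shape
(5, 29)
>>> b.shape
(31, 13)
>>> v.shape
(29, 5)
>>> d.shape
(19, 11, 5)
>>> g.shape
(29, 19, 31)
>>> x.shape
(5, 5)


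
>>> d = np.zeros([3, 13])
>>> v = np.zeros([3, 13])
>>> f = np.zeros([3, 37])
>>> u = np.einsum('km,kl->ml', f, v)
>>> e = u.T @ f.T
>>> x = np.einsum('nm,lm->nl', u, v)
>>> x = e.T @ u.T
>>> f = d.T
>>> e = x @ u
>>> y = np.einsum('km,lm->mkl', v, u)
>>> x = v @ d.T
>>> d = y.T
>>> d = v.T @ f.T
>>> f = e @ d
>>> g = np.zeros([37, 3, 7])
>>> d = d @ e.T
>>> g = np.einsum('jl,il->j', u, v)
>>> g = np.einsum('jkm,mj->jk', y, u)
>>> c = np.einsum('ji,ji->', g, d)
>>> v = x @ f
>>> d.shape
(13, 3)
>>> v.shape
(3, 13)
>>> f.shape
(3, 13)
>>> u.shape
(37, 13)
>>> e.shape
(3, 13)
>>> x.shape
(3, 3)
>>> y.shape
(13, 3, 37)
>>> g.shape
(13, 3)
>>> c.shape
()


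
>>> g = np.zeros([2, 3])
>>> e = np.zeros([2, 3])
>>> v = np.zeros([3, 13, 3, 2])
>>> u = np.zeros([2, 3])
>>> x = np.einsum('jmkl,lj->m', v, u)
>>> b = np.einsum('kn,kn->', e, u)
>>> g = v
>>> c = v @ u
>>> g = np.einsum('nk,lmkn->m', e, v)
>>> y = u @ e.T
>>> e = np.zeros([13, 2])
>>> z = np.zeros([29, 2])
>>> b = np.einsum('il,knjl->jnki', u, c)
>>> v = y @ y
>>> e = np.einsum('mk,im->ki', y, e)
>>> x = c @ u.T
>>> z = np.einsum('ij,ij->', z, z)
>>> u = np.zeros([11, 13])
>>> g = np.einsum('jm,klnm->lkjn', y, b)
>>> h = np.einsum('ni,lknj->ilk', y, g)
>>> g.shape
(13, 3, 2, 3)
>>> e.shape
(2, 13)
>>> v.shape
(2, 2)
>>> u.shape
(11, 13)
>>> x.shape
(3, 13, 3, 2)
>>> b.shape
(3, 13, 3, 2)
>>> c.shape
(3, 13, 3, 3)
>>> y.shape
(2, 2)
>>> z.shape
()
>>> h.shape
(2, 13, 3)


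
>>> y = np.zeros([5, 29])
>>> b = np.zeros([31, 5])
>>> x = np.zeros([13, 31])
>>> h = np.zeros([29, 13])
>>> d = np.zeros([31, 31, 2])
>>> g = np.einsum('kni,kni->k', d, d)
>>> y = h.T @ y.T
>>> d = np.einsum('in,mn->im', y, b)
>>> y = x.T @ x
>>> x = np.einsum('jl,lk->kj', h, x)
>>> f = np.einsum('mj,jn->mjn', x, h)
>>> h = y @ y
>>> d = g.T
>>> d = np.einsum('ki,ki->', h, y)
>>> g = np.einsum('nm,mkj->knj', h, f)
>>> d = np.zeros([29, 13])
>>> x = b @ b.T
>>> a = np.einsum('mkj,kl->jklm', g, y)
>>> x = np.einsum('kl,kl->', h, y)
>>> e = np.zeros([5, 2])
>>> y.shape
(31, 31)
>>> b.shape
(31, 5)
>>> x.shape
()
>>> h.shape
(31, 31)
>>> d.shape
(29, 13)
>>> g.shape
(29, 31, 13)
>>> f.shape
(31, 29, 13)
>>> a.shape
(13, 31, 31, 29)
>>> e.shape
(5, 2)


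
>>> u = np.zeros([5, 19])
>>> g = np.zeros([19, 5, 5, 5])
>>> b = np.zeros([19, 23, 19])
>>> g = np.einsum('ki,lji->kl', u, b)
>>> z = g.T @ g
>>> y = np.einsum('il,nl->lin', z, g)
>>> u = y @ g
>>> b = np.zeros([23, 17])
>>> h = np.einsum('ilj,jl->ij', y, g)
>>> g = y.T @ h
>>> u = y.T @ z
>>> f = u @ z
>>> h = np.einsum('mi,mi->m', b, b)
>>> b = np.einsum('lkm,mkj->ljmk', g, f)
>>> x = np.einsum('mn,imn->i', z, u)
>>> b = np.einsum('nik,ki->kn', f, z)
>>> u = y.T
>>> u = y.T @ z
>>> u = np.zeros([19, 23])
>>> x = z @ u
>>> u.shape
(19, 23)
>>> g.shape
(5, 19, 5)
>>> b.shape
(19, 5)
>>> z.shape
(19, 19)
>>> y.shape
(19, 19, 5)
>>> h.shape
(23,)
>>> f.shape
(5, 19, 19)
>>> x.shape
(19, 23)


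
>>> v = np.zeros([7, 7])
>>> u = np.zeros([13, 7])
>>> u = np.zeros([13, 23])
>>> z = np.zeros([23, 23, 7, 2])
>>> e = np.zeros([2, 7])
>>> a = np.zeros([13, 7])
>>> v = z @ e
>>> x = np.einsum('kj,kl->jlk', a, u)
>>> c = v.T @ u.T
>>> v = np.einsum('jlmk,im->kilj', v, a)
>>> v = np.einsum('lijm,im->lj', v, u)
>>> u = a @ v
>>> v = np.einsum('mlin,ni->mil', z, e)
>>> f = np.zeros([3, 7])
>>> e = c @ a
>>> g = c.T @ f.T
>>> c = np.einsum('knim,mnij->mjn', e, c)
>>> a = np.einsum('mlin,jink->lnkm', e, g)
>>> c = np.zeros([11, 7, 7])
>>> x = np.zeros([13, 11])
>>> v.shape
(23, 7, 23)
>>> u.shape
(13, 23)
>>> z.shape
(23, 23, 7, 2)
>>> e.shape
(7, 7, 23, 7)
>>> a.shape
(7, 7, 3, 7)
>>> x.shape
(13, 11)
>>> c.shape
(11, 7, 7)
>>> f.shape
(3, 7)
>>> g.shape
(13, 23, 7, 3)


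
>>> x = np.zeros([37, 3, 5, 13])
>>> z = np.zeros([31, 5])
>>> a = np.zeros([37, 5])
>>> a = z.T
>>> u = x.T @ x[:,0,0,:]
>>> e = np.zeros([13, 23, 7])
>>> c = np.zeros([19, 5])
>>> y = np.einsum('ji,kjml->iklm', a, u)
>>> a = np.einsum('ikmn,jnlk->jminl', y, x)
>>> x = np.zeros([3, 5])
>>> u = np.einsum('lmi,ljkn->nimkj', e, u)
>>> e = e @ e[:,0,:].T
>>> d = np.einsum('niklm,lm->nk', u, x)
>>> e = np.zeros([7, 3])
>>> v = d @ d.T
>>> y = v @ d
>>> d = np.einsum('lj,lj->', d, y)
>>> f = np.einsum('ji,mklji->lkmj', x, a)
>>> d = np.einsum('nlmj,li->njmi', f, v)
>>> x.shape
(3, 5)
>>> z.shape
(31, 5)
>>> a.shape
(37, 13, 31, 3, 5)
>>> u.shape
(13, 7, 23, 3, 5)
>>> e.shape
(7, 3)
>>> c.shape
(19, 5)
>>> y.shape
(13, 23)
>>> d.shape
(31, 3, 37, 13)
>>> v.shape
(13, 13)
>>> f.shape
(31, 13, 37, 3)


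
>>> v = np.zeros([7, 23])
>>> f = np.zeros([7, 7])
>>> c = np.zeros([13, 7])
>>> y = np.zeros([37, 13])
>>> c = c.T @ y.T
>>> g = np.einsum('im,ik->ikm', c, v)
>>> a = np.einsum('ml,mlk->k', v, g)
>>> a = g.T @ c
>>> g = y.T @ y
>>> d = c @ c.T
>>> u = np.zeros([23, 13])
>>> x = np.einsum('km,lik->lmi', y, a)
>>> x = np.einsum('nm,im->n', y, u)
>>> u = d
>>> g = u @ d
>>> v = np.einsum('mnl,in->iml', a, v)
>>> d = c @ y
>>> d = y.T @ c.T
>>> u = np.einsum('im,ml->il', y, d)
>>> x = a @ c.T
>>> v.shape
(7, 37, 37)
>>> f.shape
(7, 7)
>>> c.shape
(7, 37)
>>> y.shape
(37, 13)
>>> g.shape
(7, 7)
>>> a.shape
(37, 23, 37)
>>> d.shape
(13, 7)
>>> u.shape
(37, 7)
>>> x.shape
(37, 23, 7)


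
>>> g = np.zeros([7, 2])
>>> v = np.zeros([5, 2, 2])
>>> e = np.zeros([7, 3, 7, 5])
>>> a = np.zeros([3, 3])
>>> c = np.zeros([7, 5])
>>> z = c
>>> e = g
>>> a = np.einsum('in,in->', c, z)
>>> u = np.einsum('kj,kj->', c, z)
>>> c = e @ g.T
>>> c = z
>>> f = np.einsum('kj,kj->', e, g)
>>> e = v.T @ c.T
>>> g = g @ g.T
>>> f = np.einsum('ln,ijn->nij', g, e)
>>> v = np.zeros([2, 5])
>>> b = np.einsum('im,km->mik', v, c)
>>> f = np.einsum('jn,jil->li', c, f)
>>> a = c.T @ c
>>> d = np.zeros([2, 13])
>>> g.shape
(7, 7)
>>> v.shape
(2, 5)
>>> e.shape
(2, 2, 7)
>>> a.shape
(5, 5)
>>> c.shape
(7, 5)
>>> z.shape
(7, 5)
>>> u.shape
()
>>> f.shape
(2, 2)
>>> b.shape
(5, 2, 7)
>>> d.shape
(2, 13)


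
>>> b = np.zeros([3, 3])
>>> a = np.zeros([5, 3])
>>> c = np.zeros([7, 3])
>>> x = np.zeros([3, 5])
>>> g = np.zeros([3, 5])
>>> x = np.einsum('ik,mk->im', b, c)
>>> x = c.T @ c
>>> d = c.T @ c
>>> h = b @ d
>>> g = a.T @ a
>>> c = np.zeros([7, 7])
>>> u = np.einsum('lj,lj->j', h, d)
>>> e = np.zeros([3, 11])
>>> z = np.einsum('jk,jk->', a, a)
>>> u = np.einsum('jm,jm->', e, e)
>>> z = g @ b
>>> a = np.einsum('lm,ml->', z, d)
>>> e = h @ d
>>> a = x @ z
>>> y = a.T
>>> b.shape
(3, 3)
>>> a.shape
(3, 3)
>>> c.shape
(7, 7)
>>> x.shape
(3, 3)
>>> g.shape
(3, 3)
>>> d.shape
(3, 3)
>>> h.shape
(3, 3)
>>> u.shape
()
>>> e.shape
(3, 3)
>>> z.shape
(3, 3)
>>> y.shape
(3, 3)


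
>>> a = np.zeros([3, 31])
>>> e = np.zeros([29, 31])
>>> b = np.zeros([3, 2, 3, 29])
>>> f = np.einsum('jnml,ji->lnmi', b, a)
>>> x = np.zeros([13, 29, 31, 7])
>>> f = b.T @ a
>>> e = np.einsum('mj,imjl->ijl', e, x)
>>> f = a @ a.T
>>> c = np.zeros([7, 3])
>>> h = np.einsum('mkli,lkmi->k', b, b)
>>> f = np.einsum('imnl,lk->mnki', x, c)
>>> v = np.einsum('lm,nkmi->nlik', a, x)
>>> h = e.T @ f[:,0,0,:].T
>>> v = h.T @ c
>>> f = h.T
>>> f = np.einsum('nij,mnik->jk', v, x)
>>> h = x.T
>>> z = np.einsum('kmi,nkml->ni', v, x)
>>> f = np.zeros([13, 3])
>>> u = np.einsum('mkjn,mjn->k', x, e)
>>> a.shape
(3, 31)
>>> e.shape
(13, 31, 7)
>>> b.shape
(3, 2, 3, 29)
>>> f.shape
(13, 3)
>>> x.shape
(13, 29, 31, 7)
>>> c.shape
(7, 3)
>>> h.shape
(7, 31, 29, 13)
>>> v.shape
(29, 31, 3)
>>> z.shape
(13, 3)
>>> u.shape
(29,)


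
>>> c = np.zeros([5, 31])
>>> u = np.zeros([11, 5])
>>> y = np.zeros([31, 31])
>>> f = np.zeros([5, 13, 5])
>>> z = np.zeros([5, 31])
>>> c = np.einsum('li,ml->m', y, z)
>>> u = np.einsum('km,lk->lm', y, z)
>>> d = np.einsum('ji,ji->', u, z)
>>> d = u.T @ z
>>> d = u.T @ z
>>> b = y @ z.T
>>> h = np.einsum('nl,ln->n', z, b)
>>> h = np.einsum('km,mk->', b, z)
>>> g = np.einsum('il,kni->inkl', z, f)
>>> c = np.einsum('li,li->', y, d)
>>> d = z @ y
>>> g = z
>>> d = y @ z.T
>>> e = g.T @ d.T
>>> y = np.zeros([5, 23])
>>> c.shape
()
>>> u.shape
(5, 31)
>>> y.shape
(5, 23)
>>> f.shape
(5, 13, 5)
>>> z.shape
(5, 31)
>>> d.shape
(31, 5)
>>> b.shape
(31, 5)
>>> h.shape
()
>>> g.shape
(5, 31)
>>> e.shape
(31, 31)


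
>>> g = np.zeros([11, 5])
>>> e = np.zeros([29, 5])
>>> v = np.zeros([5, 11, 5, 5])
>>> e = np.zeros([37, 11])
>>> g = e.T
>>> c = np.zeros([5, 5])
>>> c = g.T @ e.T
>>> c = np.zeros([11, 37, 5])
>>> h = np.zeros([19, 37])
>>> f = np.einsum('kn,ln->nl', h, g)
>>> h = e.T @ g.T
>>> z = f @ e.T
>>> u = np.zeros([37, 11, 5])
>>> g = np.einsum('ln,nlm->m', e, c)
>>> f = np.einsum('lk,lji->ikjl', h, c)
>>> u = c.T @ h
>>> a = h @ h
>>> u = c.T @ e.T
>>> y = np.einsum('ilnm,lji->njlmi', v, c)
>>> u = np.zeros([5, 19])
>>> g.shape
(5,)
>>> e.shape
(37, 11)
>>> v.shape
(5, 11, 5, 5)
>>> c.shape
(11, 37, 5)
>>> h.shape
(11, 11)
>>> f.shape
(5, 11, 37, 11)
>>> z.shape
(37, 37)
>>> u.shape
(5, 19)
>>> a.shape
(11, 11)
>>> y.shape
(5, 37, 11, 5, 5)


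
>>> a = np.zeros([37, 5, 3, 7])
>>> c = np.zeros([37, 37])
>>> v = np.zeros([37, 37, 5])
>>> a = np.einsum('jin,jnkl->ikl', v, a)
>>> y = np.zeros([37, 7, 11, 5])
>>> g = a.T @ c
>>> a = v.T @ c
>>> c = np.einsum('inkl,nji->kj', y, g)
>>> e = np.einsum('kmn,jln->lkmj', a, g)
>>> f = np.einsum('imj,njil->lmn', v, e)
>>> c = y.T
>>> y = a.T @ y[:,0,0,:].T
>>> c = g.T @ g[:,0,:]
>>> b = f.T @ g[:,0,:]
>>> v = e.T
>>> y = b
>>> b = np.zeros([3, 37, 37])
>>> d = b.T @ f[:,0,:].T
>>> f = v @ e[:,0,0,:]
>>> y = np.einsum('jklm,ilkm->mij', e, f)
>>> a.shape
(5, 37, 37)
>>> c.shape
(37, 3, 37)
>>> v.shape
(7, 37, 5, 3)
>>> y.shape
(7, 7, 3)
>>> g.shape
(7, 3, 37)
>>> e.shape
(3, 5, 37, 7)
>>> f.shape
(7, 37, 5, 7)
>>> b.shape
(3, 37, 37)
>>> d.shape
(37, 37, 7)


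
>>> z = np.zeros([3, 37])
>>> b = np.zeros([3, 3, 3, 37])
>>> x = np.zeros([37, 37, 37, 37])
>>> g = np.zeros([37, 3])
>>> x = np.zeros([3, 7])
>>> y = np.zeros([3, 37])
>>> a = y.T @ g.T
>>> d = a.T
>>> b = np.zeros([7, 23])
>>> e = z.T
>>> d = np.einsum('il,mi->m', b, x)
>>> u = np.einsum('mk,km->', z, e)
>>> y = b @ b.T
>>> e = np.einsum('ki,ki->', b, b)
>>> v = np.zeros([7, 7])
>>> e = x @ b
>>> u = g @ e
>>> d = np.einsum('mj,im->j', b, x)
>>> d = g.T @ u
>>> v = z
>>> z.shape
(3, 37)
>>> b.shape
(7, 23)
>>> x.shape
(3, 7)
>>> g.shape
(37, 3)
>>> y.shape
(7, 7)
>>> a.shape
(37, 37)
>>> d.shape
(3, 23)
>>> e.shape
(3, 23)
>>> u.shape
(37, 23)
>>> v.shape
(3, 37)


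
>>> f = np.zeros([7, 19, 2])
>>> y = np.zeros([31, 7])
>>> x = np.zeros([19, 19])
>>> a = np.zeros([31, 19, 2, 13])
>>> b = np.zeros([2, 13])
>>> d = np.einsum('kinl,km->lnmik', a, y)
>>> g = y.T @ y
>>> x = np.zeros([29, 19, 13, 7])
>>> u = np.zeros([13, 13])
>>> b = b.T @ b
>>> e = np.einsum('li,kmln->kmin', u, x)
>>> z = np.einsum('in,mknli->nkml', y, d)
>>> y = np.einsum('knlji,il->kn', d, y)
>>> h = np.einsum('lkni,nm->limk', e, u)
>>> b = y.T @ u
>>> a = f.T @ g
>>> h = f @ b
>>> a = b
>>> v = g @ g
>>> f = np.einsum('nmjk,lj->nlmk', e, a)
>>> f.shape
(29, 2, 19, 7)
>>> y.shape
(13, 2)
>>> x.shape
(29, 19, 13, 7)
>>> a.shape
(2, 13)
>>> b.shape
(2, 13)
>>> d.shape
(13, 2, 7, 19, 31)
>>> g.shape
(7, 7)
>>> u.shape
(13, 13)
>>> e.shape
(29, 19, 13, 7)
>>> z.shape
(7, 2, 13, 19)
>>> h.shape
(7, 19, 13)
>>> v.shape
(7, 7)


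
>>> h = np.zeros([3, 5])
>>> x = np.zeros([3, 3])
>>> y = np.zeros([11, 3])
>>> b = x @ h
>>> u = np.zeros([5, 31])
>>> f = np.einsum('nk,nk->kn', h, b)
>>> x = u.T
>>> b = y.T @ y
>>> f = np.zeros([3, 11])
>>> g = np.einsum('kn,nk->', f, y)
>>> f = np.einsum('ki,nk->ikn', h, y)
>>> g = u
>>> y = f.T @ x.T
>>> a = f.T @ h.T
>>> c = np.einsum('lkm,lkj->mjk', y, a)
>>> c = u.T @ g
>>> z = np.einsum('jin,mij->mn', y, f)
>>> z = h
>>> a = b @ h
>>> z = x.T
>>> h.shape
(3, 5)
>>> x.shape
(31, 5)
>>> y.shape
(11, 3, 31)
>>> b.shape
(3, 3)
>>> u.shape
(5, 31)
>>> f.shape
(5, 3, 11)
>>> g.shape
(5, 31)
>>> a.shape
(3, 5)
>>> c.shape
(31, 31)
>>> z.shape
(5, 31)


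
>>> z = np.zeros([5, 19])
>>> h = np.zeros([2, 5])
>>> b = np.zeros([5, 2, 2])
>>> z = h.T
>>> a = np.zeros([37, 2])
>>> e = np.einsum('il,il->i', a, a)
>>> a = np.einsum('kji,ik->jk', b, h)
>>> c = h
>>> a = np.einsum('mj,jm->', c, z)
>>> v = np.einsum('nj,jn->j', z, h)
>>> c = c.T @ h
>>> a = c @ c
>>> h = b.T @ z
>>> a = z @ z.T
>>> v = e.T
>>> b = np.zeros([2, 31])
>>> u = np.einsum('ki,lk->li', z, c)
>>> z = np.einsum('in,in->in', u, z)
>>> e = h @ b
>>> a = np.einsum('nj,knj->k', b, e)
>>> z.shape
(5, 2)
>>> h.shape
(2, 2, 2)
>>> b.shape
(2, 31)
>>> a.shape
(2,)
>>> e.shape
(2, 2, 31)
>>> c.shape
(5, 5)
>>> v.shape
(37,)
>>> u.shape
(5, 2)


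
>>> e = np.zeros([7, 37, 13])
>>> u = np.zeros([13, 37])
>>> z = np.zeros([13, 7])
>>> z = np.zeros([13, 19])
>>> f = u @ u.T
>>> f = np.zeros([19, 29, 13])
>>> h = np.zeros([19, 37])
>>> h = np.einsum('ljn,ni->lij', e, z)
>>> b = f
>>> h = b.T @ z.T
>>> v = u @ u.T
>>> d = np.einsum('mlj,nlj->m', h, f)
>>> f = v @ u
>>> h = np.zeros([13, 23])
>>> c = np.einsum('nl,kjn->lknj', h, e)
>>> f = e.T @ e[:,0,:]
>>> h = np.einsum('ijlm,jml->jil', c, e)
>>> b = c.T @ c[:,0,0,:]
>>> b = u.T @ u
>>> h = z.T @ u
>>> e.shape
(7, 37, 13)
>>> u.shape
(13, 37)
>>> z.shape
(13, 19)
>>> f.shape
(13, 37, 13)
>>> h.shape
(19, 37)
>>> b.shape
(37, 37)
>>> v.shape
(13, 13)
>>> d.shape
(13,)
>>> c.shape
(23, 7, 13, 37)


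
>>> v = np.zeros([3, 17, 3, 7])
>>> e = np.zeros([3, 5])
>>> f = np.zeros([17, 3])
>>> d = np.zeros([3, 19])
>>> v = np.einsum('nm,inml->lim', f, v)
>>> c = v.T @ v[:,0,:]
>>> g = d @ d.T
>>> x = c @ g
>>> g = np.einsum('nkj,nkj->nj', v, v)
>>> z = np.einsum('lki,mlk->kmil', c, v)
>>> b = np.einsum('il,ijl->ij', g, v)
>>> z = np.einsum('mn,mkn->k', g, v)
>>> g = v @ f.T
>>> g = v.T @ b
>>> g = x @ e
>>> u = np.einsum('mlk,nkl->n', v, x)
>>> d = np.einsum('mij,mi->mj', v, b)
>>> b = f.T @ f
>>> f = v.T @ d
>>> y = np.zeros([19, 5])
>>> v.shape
(7, 3, 3)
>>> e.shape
(3, 5)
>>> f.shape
(3, 3, 3)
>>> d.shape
(7, 3)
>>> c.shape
(3, 3, 3)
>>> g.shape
(3, 3, 5)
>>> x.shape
(3, 3, 3)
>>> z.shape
(3,)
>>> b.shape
(3, 3)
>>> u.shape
(3,)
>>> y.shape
(19, 5)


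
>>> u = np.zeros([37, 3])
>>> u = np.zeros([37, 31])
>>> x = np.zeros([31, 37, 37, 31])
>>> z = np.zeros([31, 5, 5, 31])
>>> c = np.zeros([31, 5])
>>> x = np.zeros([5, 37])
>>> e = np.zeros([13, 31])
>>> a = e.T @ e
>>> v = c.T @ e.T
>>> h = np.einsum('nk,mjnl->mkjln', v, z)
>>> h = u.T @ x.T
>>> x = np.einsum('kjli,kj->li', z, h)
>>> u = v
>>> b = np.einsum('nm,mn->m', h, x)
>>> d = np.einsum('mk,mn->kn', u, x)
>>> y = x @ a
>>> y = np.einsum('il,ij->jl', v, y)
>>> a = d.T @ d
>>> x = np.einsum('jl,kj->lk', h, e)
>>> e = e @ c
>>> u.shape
(5, 13)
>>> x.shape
(5, 13)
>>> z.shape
(31, 5, 5, 31)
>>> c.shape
(31, 5)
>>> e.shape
(13, 5)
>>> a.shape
(31, 31)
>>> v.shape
(5, 13)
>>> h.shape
(31, 5)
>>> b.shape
(5,)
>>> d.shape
(13, 31)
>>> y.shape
(31, 13)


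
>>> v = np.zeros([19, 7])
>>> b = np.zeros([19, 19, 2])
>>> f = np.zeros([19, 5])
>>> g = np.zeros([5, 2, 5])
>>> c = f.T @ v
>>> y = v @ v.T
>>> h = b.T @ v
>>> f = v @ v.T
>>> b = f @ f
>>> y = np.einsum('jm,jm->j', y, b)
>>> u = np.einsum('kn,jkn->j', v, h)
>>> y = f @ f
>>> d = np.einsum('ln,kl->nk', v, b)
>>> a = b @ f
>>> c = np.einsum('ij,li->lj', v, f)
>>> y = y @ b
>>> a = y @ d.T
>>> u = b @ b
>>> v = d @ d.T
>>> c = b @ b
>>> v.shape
(7, 7)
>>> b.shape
(19, 19)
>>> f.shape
(19, 19)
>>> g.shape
(5, 2, 5)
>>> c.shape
(19, 19)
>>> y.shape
(19, 19)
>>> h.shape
(2, 19, 7)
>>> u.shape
(19, 19)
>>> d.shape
(7, 19)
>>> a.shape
(19, 7)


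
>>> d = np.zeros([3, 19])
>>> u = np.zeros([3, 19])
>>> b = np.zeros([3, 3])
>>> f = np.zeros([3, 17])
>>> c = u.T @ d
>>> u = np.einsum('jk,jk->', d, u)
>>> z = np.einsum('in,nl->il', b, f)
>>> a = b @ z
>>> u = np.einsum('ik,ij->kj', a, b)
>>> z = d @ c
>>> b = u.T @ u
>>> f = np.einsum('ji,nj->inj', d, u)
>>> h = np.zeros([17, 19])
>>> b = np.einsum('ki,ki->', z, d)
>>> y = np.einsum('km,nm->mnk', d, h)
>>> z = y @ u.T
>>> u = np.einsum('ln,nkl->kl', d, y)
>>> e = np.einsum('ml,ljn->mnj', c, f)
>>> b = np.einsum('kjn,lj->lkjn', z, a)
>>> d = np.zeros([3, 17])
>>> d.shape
(3, 17)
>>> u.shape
(17, 3)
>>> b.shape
(3, 19, 17, 17)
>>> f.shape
(19, 17, 3)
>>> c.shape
(19, 19)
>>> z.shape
(19, 17, 17)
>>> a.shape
(3, 17)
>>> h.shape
(17, 19)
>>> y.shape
(19, 17, 3)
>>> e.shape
(19, 3, 17)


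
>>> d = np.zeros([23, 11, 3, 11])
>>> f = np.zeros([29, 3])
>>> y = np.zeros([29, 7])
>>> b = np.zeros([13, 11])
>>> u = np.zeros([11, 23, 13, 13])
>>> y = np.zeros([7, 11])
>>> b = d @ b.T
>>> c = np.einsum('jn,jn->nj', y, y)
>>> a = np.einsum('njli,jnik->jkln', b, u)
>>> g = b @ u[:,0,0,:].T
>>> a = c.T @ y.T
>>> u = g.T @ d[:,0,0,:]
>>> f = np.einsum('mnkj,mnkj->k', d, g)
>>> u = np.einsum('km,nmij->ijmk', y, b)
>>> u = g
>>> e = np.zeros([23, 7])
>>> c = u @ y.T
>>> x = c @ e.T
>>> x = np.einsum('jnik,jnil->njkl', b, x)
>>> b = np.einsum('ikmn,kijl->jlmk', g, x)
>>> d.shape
(23, 11, 3, 11)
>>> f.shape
(3,)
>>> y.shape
(7, 11)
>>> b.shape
(13, 23, 3, 11)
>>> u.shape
(23, 11, 3, 11)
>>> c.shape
(23, 11, 3, 7)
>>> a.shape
(7, 7)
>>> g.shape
(23, 11, 3, 11)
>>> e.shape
(23, 7)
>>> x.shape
(11, 23, 13, 23)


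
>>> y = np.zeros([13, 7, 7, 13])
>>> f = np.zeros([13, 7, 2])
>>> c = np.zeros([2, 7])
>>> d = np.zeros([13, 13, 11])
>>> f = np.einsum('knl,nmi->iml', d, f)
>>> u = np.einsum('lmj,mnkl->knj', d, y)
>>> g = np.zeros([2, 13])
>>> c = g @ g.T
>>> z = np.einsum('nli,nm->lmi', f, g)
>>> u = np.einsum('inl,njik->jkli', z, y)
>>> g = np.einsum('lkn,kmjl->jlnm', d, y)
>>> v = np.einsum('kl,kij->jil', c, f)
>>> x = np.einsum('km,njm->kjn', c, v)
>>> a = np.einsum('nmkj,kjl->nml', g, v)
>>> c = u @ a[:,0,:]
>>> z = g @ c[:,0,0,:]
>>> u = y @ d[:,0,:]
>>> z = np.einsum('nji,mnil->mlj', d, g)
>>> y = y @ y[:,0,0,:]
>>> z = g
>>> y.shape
(13, 7, 7, 13)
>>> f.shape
(2, 7, 11)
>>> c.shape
(7, 13, 11, 2)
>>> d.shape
(13, 13, 11)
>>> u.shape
(13, 7, 7, 11)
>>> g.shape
(7, 13, 11, 7)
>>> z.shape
(7, 13, 11, 7)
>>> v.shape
(11, 7, 2)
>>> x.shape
(2, 7, 11)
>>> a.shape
(7, 13, 2)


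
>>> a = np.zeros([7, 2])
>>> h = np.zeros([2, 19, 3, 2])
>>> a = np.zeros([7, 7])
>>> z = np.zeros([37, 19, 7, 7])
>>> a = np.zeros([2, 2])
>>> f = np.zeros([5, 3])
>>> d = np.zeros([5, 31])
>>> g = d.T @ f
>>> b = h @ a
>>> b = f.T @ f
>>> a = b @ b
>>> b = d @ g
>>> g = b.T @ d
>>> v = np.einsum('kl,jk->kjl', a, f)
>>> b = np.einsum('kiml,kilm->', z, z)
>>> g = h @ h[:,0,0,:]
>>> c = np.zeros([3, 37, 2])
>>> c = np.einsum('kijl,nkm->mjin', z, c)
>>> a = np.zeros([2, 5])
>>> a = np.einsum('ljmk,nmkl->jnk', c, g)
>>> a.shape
(7, 2, 3)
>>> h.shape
(2, 19, 3, 2)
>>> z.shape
(37, 19, 7, 7)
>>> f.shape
(5, 3)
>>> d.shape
(5, 31)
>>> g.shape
(2, 19, 3, 2)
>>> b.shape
()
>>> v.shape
(3, 5, 3)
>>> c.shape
(2, 7, 19, 3)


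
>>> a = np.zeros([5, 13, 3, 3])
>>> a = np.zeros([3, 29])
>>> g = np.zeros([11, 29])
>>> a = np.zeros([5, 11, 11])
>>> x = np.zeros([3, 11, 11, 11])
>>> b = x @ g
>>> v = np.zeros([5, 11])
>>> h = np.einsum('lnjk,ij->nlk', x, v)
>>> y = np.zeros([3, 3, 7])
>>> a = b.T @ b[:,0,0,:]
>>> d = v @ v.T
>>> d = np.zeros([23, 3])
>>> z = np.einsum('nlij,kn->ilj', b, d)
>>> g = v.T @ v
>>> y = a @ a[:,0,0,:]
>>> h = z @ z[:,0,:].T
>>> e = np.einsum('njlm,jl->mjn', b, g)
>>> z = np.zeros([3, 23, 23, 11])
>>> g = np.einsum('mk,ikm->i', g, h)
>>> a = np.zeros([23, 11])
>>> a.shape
(23, 11)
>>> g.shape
(11,)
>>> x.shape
(3, 11, 11, 11)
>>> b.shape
(3, 11, 11, 29)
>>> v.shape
(5, 11)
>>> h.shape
(11, 11, 11)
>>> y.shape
(29, 11, 11, 29)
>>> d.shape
(23, 3)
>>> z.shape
(3, 23, 23, 11)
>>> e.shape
(29, 11, 3)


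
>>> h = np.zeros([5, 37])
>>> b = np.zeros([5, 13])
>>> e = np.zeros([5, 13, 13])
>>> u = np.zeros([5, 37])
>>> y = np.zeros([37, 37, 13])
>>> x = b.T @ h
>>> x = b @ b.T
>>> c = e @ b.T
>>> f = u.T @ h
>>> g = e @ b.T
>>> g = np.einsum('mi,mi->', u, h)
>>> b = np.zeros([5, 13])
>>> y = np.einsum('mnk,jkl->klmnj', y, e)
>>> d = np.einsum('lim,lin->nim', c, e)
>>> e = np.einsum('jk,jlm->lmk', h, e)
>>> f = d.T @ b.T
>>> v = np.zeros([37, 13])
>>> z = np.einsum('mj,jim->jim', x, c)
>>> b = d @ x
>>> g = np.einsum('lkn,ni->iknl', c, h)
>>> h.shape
(5, 37)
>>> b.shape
(13, 13, 5)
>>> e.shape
(13, 13, 37)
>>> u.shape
(5, 37)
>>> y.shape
(13, 13, 37, 37, 5)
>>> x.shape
(5, 5)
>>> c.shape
(5, 13, 5)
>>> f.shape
(5, 13, 5)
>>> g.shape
(37, 13, 5, 5)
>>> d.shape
(13, 13, 5)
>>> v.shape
(37, 13)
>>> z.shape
(5, 13, 5)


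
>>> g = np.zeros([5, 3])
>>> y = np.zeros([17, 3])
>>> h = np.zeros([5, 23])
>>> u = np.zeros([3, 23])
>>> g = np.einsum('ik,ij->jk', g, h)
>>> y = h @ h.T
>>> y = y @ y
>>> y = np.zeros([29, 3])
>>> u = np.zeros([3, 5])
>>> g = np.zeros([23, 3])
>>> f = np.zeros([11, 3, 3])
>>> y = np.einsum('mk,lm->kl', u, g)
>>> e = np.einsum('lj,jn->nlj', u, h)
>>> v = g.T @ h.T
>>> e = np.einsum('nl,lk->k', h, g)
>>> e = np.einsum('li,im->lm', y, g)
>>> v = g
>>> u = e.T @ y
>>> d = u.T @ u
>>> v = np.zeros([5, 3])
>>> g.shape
(23, 3)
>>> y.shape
(5, 23)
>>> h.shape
(5, 23)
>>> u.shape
(3, 23)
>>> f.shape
(11, 3, 3)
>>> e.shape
(5, 3)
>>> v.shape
(5, 3)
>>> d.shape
(23, 23)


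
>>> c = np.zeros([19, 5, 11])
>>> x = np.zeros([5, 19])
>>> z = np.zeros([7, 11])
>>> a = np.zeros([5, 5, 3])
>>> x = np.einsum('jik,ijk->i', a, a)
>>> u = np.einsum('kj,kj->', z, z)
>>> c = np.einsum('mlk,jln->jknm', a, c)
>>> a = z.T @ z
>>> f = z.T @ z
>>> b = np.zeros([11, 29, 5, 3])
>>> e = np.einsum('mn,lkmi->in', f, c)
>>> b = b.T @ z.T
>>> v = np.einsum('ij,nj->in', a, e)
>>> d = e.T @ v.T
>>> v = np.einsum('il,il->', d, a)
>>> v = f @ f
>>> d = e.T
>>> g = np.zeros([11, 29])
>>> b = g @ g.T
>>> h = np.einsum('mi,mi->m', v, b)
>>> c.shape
(19, 3, 11, 5)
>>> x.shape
(5,)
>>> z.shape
(7, 11)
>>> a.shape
(11, 11)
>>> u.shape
()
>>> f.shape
(11, 11)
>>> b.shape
(11, 11)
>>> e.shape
(5, 11)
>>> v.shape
(11, 11)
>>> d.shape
(11, 5)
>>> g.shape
(11, 29)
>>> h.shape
(11,)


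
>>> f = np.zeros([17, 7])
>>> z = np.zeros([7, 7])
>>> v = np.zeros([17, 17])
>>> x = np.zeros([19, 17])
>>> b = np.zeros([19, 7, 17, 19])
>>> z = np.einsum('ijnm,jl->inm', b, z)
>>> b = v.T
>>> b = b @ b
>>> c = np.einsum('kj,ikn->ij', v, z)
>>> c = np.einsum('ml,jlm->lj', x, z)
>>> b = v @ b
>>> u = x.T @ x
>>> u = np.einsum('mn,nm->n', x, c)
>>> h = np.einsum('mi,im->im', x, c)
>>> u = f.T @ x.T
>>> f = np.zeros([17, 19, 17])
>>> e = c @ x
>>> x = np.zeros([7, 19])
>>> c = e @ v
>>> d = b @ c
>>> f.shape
(17, 19, 17)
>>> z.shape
(19, 17, 19)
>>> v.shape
(17, 17)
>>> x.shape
(7, 19)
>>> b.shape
(17, 17)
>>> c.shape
(17, 17)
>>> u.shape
(7, 19)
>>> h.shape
(17, 19)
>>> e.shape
(17, 17)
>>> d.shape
(17, 17)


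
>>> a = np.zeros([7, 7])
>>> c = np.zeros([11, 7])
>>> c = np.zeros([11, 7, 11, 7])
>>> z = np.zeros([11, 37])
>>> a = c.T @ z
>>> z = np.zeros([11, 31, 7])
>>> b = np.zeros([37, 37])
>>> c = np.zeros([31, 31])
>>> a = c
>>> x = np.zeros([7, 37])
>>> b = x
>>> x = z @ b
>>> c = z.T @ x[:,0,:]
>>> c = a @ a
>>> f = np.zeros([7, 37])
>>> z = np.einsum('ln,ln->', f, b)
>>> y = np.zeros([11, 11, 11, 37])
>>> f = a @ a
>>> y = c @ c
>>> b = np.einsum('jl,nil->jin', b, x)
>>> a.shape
(31, 31)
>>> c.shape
(31, 31)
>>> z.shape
()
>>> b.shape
(7, 31, 11)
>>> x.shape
(11, 31, 37)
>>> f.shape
(31, 31)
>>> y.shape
(31, 31)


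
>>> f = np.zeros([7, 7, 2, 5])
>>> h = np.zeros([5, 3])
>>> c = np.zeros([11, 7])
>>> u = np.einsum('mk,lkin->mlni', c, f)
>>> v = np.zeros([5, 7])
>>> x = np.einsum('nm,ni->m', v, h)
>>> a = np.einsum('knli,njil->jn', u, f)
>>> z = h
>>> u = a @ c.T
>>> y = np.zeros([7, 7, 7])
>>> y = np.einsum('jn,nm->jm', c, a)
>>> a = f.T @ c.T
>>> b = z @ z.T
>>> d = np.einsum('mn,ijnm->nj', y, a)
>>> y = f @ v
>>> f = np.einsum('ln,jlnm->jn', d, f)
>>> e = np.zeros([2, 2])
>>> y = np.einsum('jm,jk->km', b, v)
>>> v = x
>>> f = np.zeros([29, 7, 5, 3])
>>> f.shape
(29, 7, 5, 3)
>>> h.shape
(5, 3)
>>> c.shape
(11, 7)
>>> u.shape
(7, 11)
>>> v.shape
(7,)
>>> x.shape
(7,)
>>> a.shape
(5, 2, 7, 11)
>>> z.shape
(5, 3)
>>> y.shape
(7, 5)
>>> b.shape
(5, 5)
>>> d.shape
(7, 2)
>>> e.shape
(2, 2)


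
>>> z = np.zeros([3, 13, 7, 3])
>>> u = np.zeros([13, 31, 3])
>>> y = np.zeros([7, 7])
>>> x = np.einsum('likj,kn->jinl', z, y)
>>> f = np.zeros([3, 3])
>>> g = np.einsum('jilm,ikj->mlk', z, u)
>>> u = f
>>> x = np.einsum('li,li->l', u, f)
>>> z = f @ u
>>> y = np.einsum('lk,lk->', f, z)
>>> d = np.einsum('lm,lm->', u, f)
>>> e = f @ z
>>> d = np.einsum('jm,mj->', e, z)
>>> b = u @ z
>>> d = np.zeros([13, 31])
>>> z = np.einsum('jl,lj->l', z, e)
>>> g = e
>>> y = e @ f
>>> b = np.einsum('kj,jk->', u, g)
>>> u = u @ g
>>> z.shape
(3,)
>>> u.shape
(3, 3)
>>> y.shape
(3, 3)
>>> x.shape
(3,)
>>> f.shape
(3, 3)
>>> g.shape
(3, 3)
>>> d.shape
(13, 31)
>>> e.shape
(3, 3)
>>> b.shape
()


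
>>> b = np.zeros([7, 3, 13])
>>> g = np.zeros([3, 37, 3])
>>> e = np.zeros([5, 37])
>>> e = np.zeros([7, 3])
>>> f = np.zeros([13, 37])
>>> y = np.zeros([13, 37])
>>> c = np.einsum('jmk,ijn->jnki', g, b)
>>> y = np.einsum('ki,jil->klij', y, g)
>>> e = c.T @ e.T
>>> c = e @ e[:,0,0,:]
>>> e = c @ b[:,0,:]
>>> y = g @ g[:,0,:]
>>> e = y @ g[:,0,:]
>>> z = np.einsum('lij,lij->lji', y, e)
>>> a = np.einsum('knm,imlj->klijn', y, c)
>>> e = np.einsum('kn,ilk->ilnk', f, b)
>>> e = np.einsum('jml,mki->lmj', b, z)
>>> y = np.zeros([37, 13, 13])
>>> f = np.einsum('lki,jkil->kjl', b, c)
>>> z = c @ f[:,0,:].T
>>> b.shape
(7, 3, 13)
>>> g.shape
(3, 37, 3)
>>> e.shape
(13, 3, 7)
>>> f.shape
(3, 7, 7)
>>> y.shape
(37, 13, 13)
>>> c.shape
(7, 3, 13, 7)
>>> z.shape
(7, 3, 13, 3)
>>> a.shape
(3, 13, 7, 7, 37)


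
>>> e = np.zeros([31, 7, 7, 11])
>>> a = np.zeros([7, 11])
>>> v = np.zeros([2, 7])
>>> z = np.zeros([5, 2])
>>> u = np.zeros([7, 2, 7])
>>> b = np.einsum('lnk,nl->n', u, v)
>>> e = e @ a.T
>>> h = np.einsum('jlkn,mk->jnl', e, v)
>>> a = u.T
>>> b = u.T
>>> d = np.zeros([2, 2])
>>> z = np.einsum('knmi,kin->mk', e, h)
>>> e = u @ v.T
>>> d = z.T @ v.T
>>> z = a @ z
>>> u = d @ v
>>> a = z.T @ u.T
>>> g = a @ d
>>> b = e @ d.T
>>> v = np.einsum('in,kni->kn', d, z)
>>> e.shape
(7, 2, 2)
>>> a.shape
(31, 2, 31)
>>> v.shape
(7, 2)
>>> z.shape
(7, 2, 31)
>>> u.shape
(31, 7)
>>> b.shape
(7, 2, 31)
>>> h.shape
(31, 7, 7)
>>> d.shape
(31, 2)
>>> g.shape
(31, 2, 2)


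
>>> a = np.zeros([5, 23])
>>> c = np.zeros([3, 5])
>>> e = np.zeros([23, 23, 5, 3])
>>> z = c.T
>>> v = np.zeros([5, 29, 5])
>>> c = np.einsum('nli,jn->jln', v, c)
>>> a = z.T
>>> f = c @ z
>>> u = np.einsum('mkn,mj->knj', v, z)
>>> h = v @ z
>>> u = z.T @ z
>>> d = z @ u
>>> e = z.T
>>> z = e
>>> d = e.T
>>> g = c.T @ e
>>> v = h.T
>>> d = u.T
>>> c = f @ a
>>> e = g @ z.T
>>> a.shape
(3, 5)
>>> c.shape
(3, 29, 5)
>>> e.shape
(5, 29, 3)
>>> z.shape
(3, 5)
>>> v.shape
(3, 29, 5)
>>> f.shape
(3, 29, 3)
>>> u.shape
(3, 3)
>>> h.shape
(5, 29, 3)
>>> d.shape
(3, 3)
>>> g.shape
(5, 29, 5)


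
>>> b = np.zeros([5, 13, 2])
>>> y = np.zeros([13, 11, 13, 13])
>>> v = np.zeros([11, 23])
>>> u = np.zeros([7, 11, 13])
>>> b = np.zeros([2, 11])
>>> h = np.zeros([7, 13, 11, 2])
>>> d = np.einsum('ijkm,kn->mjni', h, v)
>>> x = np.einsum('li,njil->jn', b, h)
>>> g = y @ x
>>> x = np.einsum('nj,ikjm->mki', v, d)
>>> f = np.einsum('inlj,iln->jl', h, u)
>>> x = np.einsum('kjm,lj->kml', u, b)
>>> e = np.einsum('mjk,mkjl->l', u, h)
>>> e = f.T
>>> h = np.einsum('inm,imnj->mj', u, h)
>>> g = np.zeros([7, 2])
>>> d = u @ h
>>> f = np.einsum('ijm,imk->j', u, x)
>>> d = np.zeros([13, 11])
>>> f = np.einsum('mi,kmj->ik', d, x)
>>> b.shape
(2, 11)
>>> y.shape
(13, 11, 13, 13)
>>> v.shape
(11, 23)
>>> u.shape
(7, 11, 13)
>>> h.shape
(13, 2)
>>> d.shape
(13, 11)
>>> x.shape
(7, 13, 2)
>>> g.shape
(7, 2)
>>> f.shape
(11, 7)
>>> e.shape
(11, 2)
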